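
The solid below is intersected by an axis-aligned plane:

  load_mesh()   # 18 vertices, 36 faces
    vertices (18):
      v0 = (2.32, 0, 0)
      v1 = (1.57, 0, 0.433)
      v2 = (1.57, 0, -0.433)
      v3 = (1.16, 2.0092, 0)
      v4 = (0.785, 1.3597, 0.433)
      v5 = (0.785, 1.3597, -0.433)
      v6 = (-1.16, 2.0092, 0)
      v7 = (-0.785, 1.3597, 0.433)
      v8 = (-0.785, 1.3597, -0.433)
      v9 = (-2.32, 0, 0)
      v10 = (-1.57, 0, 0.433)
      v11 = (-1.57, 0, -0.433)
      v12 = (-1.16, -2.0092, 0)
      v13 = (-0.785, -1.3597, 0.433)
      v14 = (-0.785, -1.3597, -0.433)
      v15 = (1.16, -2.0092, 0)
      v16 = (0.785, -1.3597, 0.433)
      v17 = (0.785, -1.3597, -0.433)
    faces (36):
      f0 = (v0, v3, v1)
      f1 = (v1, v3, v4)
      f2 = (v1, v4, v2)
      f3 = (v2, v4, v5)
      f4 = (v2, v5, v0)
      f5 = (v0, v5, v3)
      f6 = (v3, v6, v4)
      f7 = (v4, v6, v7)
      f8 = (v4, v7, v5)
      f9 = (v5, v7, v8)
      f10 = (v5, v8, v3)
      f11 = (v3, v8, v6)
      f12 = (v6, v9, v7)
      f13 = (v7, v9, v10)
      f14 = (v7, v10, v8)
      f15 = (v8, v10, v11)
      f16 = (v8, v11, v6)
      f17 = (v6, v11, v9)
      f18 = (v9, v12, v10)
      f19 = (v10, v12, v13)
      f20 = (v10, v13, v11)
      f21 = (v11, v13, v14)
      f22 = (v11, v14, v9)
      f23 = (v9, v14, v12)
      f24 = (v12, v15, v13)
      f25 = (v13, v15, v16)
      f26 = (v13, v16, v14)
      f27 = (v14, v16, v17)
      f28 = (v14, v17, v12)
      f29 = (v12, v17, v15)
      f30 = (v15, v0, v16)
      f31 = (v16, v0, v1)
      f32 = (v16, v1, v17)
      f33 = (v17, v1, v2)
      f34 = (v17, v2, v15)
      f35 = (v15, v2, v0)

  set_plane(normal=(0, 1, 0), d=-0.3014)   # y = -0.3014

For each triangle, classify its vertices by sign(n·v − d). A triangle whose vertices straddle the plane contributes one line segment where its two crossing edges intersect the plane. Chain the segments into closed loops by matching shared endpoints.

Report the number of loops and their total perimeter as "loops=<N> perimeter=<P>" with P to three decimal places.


loops=2 perimeter=5.196

Straddling triangles (12 of 36):
  (v9,v12,v10) [+-+] → (-2.14599, -0.3014, 0)–(-1.5085, -0.3014, 0.368046)  len=0.7361
  (v10,v12,v13) [+--] → (-1.5085, -0.3014, 0.368046)–(-1.39599, -0.3014, 0.433)  len=0.1299
  (v10,v13,v11) [+-+] → (-1.39599, -0.3014, 0.433)–(-1.39599, -0.3014, -0.241037)  len=0.6740
  (v11,v13,v14) [+--] → (-1.39599, -0.3014, -0.241037)–(-1.39599, -0.3014, -0.433)  len=0.1920
  (v11,v14,v9) [+-+] → (-1.39599, -0.3014, -0.433)–(-1.97974, -0.3014, -0.0959816)  len=0.6741
  (v9,v14,v12) [+--] → (-1.97974, -0.3014, -0.0959816)–(-2.14599, -0.3014, 0)  len=0.1920
  (v15,v0,v16) [-+-] → (2.14599, -0.3014, 0)–(1.97974, -0.3014, 0.0959816)  len=0.1920
  (v16,v0,v1) [-++] → (1.97974, -0.3014, 0.0959816)–(1.39599, -0.3014, 0.433)  len=0.6741
  (v16,v1,v17) [-+-] → (1.39599, -0.3014, 0.433)–(1.39599, -0.3014, 0.241037)  len=0.1920
  (v17,v1,v2) [-++] → (1.39599, -0.3014, 0.241037)–(1.39599, -0.3014, -0.433)  len=0.6740
  (v17,v2,v15) [-+-] → (1.39599, -0.3014, -0.433)–(1.5085, -0.3014, -0.368046)  len=0.1299
  (v15,v2,v0) [-++] → (1.5085, -0.3014, -0.368046)–(2.14599, -0.3014, 0)  len=0.7361

Chained into 2 loop(s):
  loop 1: 6 segments, perimeter = 2.5980
  loop 2: 6 segments, perimeter = 2.5980
Total perimeter = 5.196


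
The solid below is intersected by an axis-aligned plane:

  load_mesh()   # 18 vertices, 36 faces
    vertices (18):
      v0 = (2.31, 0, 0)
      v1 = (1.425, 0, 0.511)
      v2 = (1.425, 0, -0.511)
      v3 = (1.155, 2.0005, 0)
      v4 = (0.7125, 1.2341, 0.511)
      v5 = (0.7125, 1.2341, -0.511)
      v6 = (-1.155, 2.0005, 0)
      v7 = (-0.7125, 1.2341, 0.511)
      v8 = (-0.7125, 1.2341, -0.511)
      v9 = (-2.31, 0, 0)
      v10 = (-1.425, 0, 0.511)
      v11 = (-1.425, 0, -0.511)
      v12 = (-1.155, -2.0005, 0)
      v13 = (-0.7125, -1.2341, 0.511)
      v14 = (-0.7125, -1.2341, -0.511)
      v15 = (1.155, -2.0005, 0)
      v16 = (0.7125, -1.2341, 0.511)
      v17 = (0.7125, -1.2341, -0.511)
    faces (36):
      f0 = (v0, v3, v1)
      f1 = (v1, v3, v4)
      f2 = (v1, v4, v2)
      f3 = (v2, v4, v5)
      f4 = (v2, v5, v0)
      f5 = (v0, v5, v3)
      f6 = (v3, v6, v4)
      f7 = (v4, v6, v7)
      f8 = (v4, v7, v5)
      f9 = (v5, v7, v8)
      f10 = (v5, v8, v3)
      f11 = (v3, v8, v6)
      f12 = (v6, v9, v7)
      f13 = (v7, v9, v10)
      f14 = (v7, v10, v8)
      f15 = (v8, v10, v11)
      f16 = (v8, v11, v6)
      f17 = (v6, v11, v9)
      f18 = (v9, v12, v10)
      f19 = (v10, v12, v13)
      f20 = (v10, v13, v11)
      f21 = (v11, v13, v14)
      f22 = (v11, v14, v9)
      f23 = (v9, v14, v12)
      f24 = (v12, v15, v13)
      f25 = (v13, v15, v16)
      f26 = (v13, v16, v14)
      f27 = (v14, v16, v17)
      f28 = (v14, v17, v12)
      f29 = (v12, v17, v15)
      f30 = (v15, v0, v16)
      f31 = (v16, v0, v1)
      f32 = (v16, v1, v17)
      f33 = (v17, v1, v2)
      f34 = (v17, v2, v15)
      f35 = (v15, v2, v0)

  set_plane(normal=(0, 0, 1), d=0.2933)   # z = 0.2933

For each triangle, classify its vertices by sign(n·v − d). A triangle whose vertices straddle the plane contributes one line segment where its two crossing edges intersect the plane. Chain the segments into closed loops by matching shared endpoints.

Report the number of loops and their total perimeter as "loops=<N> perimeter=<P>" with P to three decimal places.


Straddling triangles (24 of 36):
  (v0,v3,v1) [--+] → (1.30997, 0.852268, 0.2933)–(1.80203, 0, 0.2933)  len=0.9841
  (v1,v3,v4) [+-+] → (1.30997, 0.852268, 0.2933)–(0.901017, 1.56061, 0.2933)  len=0.8179
  (v1,v4,v2) [++-] → (0.864272, 0.97122, 0.2933)–(1.425, 0, 0.2933)  len=1.1215
  (v2,v4,v5) [-+-] → (0.864272, 0.97122, 0.2933)–(0.7125, 1.2341, 0.2933)  len=0.3035
  (v3,v6,v4) [--+] → (-0.0831062, 1.56061, 0.2933)–(0.901017, 1.56061, 0.2933)  len=0.9841
  (v4,v6,v7) [+-+] → (-0.0831062, 1.56061, 0.2933)–(-0.901017, 1.56061, 0.2933)  len=0.8179
  (v4,v7,v5) [++-] → (-0.408955, 1.2341, 0.2933)–(0.7125, 1.2341, 0.2933)  len=1.1215
  (v5,v7,v8) [-+-] → (-0.408955, 1.2341, 0.2933)–(-0.7125, 1.2341, 0.2933)  len=0.3035
  (v6,v9,v7) [--+] → (-1.39308, 0.70834, 0.2933)–(-0.901017, 1.56061, 0.2933)  len=0.9841
  (v7,v9,v10) [+-+] → (-1.39308, 0.70834, 0.2933)–(-1.80203, 0, 0.2933)  len=0.8179
  (v7,v10,v8) [++-] → (-1.27323, 0.26288, 0.2933)–(-0.7125, 1.2341, 0.2933)  len=1.1215
  (v8,v10,v11) [-+-] → (-1.27323, 0.26288, 0.2933)–(-1.425, 0, 0.2933)  len=0.3035
  (v9,v12,v10) [--+] → (-1.30997, -0.852268, 0.2933)–(-1.80203, 0, 0.2933)  len=0.9841
  (v10,v12,v13) [+-+] → (-1.30997, -0.852268, 0.2933)–(-0.901017, -1.56061, 0.2933)  len=0.8179
  (v10,v13,v11) [++-] → (-0.864272, -0.97122, 0.2933)–(-1.425, 0, 0.2933)  len=1.1215
  (v11,v13,v14) [-+-] → (-0.864272, -0.97122, 0.2933)–(-0.7125, -1.2341, 0.2933)  len=0.3035
  (v12,v15,v13) [--+] → (0.0831062, -1.56061, 0.2933)–(-0.901017, -1.56061, 0.2933)  len=0.9841
  (v13,v15,v16) [+-+] → (0.0831062, -1.56061, 0.2933)–(0.901017, -1.56061, 0.2933)  len=0.8179
  (v13,v16,v14) [++-] → (0.408955, -1.2341, 0.2933)–(-0.7125, -1.2341, 0.2933)  len=1.1215
  (v14,v16,v17) [-+-] → (0.408955, -1.2341, 0.2933)–(0.7125, -1.2341, 0.2933)  len=0.3035
  (v15,v0,v16) [--+] → (1.39308, -0.70834, 0.2933)–(0.901017, -1.56061, 0.2933)  len=0.9841
  (v16,v0,v1) [+-+] → (1.39308, -0.70834, 0.2933)–(1.80203, 0, 0.2933)  len=0.8179
  (v16,v1,v17) [++-] → (1.27323, -0.26288, 0.2933)–(0.7125, -1.2341, 0.2933)  len=1.1215
  (v17,v1,v2) [-+-] → (1.27323, -0.26288, 0.2933)–(1.425, 0, 0.2933)  len=0.3035

Chained into 2 loop(s):
  loop 1: 12 segments, perimeter = 10.8122
  loop 2: 12 segments, perimeter = 8.5500
Total perimeter = 19.362

loops=2 perimeter=19.362


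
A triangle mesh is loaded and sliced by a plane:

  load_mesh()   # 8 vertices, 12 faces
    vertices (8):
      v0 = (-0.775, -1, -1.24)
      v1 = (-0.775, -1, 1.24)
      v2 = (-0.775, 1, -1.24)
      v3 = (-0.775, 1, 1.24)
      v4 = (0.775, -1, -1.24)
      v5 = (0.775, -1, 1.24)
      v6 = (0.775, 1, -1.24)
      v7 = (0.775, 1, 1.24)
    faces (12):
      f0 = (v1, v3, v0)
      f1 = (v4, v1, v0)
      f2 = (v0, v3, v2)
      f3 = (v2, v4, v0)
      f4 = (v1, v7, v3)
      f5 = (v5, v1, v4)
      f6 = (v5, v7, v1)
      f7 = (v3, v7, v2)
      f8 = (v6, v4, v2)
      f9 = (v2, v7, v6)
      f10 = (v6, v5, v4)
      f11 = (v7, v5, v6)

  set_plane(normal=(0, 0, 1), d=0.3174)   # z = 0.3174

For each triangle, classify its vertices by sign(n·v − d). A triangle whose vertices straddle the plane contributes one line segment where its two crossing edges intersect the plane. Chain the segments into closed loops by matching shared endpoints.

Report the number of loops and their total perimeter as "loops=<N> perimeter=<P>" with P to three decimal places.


Straddling triangles (8 of 12):
  (v1,v3,v0) [++-] → (-0.775, 0.255968, 0.3174)–(-0.775, -1, 0.3174)  len=1.2560
  (v4,v1,v0) [-+-] → (-0.198375, -1, 0.3174)–(-0.775, -1, 0.3174)  len=0.5766
  (v0,v3,v2) [-+-] → (-0.775, 0.255968, 0.3174)–(-0.775, 1, 0.3174)  len=0.7440
  (v5,v1,v4) [++-] → (-0.198375, -1, 0.3174)–(0.775, -1, 0.3174)  len=0.9734
  (v3,v7,v2) [++-] → (0.198375, 1, 0.3174)–(-0.775, 1, 0.3174)  len=0.9734
  (v2,v7,v6) [-+-] → (0.198375, 1, 0.3174)–(0.775, 1, 0.3174)  len=0.5766
  (v6,v5,v4) [-+-] → (0.775, -0.255968, 0.3174)–(0.775, -1, 0.3174)  len=0.7440
  (v7,v5,v6) [++-] → (0.775, -0.255968, 0.3174)–(0.775, 1, 0.3174)  len=1.2560

Chained into 1 loop(s):
  loop 1: 8 segments, perimeter = 7.1000
Total perimeter = 7.100

loops=1 perimeter=7.100


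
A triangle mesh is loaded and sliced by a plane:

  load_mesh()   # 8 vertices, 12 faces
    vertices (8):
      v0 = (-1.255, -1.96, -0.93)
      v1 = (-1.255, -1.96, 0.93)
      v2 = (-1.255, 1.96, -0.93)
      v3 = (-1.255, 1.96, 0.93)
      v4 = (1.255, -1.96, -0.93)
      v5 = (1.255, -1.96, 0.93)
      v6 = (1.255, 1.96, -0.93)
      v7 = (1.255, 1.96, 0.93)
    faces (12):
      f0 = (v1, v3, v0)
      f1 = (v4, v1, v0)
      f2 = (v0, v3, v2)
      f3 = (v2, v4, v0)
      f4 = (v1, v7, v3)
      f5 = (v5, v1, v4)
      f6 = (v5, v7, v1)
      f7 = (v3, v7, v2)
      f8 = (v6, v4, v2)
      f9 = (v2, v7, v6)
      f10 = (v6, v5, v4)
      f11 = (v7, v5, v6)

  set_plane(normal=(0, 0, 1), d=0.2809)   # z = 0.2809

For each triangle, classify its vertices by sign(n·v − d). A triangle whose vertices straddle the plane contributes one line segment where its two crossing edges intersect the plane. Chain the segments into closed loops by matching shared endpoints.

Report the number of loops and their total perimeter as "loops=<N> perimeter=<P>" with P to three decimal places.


loops=1 perimeter=12.860

Straddling triangles (8 of 12):
  (v1,v3,v0) [++-] → (-1.255, 0.592004, 0.2809)–(-1.255, -1.96, 0.2809)  len=2.5520
  (v4,v1,v0) [-+-] → (-0.379064, -1.96, 0.2809)–(-1.255, -1.96, 0.2809)  len=0.8759
  (v0,v3,v2) [-+-] → (-1.255, 0.592004, 0.2809)–(-1.255, 1.96, 0.2809)  len=1.3680
  (v5,v1,v4) [++-] → (-0.379064, -1.96, 0.2809)–(1.255, -1.96, 0.2809)  len=1.6341
  (v3,v7,v2) [++-] → (0.379064, 1.96, 0.2809)–(-1.255, 1.96, 0.2809)  len=1.6341
  (v2,v7,v6) [-+-] → (0.379064, 1.96, 0.2809)–(1.255, 1.96, 0.2809)  len=0.8759
  (v6,v5,v4) [-+-] → (1.255, -0.592004, 0.2809)–(1.255, -1.96, 0.2809)  len=1.3680
  (v7,v5,v6) [++-] → (1.255, -0.592004, 0.2809)–(1.255, 1.96, 0.2809)  len=2.5520

Chained into 1 loop(s):
  loop 1: 8 segments, perimeter = 12.8600
Total perimeter = 12.860


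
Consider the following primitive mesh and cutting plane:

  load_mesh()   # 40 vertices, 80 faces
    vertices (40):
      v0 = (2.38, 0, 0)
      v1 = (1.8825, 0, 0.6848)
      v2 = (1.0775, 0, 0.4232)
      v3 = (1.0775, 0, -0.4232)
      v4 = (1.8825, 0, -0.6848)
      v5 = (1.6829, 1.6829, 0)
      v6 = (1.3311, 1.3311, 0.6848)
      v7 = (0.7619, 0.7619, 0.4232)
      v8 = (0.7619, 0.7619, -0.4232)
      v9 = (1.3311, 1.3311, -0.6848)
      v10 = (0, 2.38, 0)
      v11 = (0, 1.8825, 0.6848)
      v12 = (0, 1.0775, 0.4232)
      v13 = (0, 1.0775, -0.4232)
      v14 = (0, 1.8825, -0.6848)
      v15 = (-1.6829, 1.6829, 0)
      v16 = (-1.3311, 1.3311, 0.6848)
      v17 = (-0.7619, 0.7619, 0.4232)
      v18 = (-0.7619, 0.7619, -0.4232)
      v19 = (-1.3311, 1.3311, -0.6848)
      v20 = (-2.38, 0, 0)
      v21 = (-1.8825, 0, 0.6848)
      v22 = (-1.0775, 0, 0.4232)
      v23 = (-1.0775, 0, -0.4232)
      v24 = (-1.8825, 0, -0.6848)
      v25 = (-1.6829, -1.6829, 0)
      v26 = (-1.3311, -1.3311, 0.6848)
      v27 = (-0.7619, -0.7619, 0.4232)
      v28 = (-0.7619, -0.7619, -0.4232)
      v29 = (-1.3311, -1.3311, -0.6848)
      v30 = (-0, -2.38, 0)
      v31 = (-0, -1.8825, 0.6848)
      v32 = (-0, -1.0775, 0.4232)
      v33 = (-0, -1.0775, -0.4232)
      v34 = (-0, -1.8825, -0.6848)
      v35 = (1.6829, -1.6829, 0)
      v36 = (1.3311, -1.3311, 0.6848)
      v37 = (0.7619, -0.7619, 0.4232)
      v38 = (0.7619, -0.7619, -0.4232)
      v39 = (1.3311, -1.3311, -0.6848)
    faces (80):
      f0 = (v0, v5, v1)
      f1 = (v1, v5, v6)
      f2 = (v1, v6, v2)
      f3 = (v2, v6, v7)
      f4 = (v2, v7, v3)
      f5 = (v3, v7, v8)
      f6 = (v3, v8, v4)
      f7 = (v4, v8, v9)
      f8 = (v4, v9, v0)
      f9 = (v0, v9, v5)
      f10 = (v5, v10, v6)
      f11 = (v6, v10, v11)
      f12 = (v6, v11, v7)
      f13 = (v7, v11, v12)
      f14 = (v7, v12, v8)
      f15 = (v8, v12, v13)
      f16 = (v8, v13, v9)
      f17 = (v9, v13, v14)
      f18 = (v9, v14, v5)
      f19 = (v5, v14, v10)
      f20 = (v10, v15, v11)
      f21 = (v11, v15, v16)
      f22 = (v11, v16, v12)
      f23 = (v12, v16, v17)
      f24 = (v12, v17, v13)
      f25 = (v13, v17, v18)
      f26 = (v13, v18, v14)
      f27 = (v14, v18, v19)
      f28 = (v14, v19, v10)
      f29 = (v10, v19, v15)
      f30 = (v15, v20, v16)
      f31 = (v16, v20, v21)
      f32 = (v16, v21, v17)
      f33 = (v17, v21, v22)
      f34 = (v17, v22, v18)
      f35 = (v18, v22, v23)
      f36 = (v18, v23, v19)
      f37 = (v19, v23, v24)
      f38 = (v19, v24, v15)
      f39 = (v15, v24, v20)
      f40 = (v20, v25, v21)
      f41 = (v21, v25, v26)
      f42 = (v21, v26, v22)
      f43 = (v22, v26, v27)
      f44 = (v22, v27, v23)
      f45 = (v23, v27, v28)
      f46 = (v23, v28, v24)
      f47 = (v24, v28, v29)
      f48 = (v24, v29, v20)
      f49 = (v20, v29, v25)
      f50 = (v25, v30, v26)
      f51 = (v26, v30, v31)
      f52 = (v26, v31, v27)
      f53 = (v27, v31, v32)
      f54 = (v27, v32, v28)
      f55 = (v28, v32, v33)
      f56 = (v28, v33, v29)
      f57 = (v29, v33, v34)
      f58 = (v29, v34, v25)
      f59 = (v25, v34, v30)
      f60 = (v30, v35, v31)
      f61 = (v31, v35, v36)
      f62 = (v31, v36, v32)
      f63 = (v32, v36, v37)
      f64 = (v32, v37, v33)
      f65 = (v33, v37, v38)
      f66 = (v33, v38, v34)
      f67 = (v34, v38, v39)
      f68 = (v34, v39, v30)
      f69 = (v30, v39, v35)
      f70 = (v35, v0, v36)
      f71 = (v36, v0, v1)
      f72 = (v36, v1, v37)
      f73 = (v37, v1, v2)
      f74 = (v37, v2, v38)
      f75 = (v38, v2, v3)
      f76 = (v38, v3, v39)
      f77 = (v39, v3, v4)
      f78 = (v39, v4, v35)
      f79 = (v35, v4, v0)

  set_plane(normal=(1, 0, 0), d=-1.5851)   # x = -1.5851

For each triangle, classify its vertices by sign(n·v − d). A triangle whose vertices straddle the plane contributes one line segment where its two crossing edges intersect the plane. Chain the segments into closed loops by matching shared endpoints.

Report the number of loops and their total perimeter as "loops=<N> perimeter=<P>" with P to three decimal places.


Straddling triangles (18 of 80):
  (v10,v15,v11) [+-+] → (-1.5851, 1.72341, 0)–(-1.5851, 1.6945, 0.0397964)  len=0.0492
  (v11,v15,v16) [+-+] → (-1.5851, 1.6945, 0.0397964)–(-1.5851, 1.5851, 0.190374)  len=0.1861
  (v10,v19,v15) [++-] → (-1.5851, 1.5851, -0.190374)–(-1.5851, 1.72341, 0)  len=0.2353
  (v15,v20,v16) [--+] → (-1.5851, 1.00876, 0.51897)–(-1.5851, 1.5851, 0.190374)  len=0.6634
  (v16,v20,v21) [+--] → (-1.5851, 1.00876, 0.51897)–(-1.5851, 0.717935, 0.6848)  len=0.3348
  (v16,v21,v17) [+-+] → (-1.5851, 0.717935, 0.6848)–(-1.5851, 0.202203, 0.615373)  len=0.5204
  (v17,v21,v22) [+-+] → (-1.5851, 0.202203, 0.615373)–(-1.5851, 0, 0.588154)  len=0.2040
  (v19,v23,v24) [++-] → (-1.5851, 0, -0.588154)–(-1.5851, 0.717935, -0.6848)  len=0.7244
  (v19,v24,v15) [+--] → (-1.5851, 0.717935, -0.6848)–(-1.5851, 1.5851, -0.190374)  len=0.9982
  (v21,v25,v26) [--+] → (-1.5851, -1.5851, 0.190374)–(-1.5851, -0.717935, 0.6848)  len=0.9982
  (v21,v26,v22) [-++] → (-1.5851, -0.717935, 0.6848)–(-1.5851, 0, 0.588154)  len=0.7244
  (v23,v28,v24) [++-] → (-1.5851, -0.202203, -0.615373)–(-1.5851, 0, -0.588154)  len=0.2040
  (v24,v28,v29) [-++] → (-1.5851, -0.202203, -0.615373)–(-1.5851, -0.717935, -0.6848)  len=0.5204
  (v24,v29,v20) [-+-] → (-1.5851, -0.717935, -0.6848)–(-1.5851, -1.00876, -0.51897)  len=0.3348
  (v20,v29,v25) [-+-] → (-1.5851, -1.00876, -0.51897)–(-1.5851, -1.5851, -0.190374)  len=0.6634
  (v25,v30,v26) [-++] → (-1.5851, -1.72341, 0)–(-1.5851, -1.5851, 0.190374)  len=0.2353
  (v29,v34,v25) [++-] → (-1.5851, -1.6945, -0.0397964)–(-1.5851, -1.5851, -0.190374)  len=0.1861
  (v25,v34,v30) [-++] → (-1.5851, -1.6945, -0.0397964)–(-1.5851, -1.72341, 0)  len=0.0492

Chained into 1 loop(s):
  loop 1: 18 segments, perimeter = 7.8318
Total perimeter = 7.832

loops=1 perimeter=7.832


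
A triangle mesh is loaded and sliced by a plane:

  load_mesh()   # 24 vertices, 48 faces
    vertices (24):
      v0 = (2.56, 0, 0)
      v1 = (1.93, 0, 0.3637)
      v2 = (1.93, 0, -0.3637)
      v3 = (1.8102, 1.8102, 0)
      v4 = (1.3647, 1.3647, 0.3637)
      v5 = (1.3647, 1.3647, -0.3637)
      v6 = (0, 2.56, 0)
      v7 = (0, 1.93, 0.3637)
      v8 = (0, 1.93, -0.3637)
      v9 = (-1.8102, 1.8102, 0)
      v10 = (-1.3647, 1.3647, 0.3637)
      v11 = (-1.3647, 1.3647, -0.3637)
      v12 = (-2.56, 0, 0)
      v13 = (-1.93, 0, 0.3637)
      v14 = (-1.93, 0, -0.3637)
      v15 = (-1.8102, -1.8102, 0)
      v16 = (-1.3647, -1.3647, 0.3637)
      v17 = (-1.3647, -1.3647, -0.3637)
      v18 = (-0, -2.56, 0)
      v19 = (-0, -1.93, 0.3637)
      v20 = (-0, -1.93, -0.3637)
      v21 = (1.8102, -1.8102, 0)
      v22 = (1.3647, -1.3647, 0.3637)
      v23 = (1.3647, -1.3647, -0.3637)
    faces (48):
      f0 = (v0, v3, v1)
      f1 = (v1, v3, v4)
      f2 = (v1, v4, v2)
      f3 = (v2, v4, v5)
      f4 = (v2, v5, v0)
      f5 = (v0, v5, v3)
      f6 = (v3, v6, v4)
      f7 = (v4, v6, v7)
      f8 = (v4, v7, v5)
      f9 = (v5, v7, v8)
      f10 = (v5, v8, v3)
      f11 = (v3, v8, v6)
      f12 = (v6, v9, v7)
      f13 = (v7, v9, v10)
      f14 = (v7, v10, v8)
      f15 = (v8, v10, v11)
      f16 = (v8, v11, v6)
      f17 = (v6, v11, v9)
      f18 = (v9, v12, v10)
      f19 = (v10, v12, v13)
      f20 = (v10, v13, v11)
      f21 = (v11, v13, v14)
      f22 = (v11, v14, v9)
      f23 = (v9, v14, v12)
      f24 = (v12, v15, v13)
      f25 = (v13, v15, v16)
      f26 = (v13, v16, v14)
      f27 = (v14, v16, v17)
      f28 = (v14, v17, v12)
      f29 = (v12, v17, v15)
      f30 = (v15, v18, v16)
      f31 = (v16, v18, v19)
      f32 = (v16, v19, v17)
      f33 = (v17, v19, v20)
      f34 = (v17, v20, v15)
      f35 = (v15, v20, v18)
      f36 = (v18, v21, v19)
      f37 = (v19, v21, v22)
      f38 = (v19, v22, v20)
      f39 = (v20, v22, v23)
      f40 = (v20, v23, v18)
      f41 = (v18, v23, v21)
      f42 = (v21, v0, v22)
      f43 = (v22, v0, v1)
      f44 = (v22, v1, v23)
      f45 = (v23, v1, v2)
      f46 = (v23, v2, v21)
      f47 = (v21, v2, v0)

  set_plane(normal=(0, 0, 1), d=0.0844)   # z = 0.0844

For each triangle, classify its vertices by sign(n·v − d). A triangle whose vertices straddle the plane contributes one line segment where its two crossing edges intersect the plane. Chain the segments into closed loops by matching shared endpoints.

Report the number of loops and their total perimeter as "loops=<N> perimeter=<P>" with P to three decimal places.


loops=2 perimeter=26.597

Straddling triangles (32 of 48):
  (v0,v3,v1) [--+] → (1.838, 1.39013, 0.0844)–(2.4138, 0, 0.0844)  len=1.5047
  (v1,v3,v4) [+-+] → (1.838, 1.39013, 0.0844)–(1.70682, 1.70682, 0.0844)  len=0.3428
  (v1,v4,v2) [++-] → (1.58176, 0.840696, 0.0844)–(1.93, 0, 0.0844)  len=0.9100
  (v2,v4,v5) [-+-] → (1.58176, 0.840696, 0.0844)–(1.3647, 1.3647, 0.0844)  len=0.5672
  (v3,v6,v4) [--+] → (0.316691, 2.28262, 0.0844)–(1.70682, 1.70682, 0.0844)  len=1.5047
  (v4,v6,v7) [+-+] → (0.316691, 2.28262, 0.0844)–(0, 2.4138, 0.0844)  len=0.3428
  (v4,v7,v5) [++-] → (0.524004, 1.71294, 0.0844)–(1.3647, 1.3647, 0.0844)  len=0.9100
  (v5,v7,v8) [-+-] → (0.524004, 1.71294, 0.0844)–(0, 1.93, 0.0844)  len=0.5672
  (v6,v9,v7) [--+] → (-1.39013, 1.838, 0.0844)–(0, 2.4138, 0.0844)  len=1.5047
  (v7,v9,v10) [+-+] → (-1.39013, 1.838, 0.0844)–(-1.70682, 1.70682, 0.0844)  len=0.3428
  (v7,v10,v8) [++-] → (-0.840696, 1.58176, 0.0844)–(0, 1.93, 0.0844)  len=0.9100
  (v8,v10,v11) [-+-] → (-0.840696, 1.58176, 0.0844)–(-1.3647, 1.3647, 0.0844)  len=0.5672
  (v9,v12,v10) [--+] → (-2.28262, 0.316691, 0.0844)–(-1.70682, 1.70682, 0.0844)  len=1.5047
  (v10,v12,v13) [+-+] → (-2.28262, 0.316691, 0.0844)–(-2.4138, 0, 0.0844)  len=0.3428
  (v10,v13,v11) [++-] → (-1.71294, 0.524004, 0.0844)–(-1.3647, 1.3647, 0.0844)  len=0.9100
  (v11,v13,v14) [-+-] → (-1.71294, 0.524004, 0.0844)–(-1.93, 0, 0.0844)  len=0.5672
  (v12,v15,v13) [--+] → (-1.838, -1.39013, 0.0844)–(-2.4138, 0, 0.0844)  len=1.5047
  (v13,v15,v16) [+-+] → (-1.838, -1.39013, 0.0844)–(-1.70682, -1.70682, 0.0844)  len=0.3428
  (v13,v16,v14) [++-] → (-1.58176, -0.840696, 0.0844)–(-1.93, 0, 0.0844)  len=0.9100
  (v14,v16,v17) [-+-] → (-1.58176, -0.840696, 0.0844)–(-1.3647, -1.3647, 0.0844)  len=0.5672
  (v15,v18,v16) [--+] → (-0.316691, -2.28262, 0.0844)–(-1.70682, -1.70682, 0.0844)  len=1.5047
  (v16,v18,v19) [+-+] → (-0.316691, -2.28262, 0.0844)–(0, -2.4138, 0.0844)  len=0.3428
  (v16,v19,v17) [++-] → (-0.524004, -1.71294, 0.0844)–(-1.3647, -1.3647, 0.0844)  len=0.9100
  (v17,v19,v20) [-+-] → (-0.524004, -1.71294, 0.0844)–(0, -1.93, 0.0844)  len=0.5672
  (v18,v21,v19) [--+] → (1.39013, -1.838, 0.0844)–(0, -2.4138, 0.0844)  len=1.5047
  (v19,v21,v22) [+-+] → (1.39013, -1.838, 0.0844)–(1.70682, -1.70682, 0.0844)  len=0.3428
  (v19,v22,v20) [++-] → (0.840696, -1.58176, 0.0844)–(0, -1.93, 0.0844)  len=0.9100
  (v20,v22,v23) [-+-] → (0.840696, -1.58176, 0.0844)–(1.3647, -1.3647, 0.0844)  len=0.5672
  (v21,v0,v22) [--+] → (2.28262, -0.316691, 0.0844)–(1.70682, -1.70682, 0.0844)  len=1.5047
  (v22,v0,v1) [+-+] → (2.28262, -0.316691, 0.0844)–(2.4138, 0, 0.0844)  len=0.3428
  (v22,v1,v23) [++-] → (1.71294, -0.524004, 0.0844)–(1.3647, -1.3647, 0.0844)  len=0.9100
  (v23,v1,v2) [-+-] → (1.71294, -0.524004, 0.0844)–(1.93, 0, 0.0844)  len=0.5672

Chained into 2 loop(s):
  loop 1: 16 segments, perimeter = 14.7796
  loop 2: 16 segments, perimeter = 11.8172
Total perimeter = 26.597


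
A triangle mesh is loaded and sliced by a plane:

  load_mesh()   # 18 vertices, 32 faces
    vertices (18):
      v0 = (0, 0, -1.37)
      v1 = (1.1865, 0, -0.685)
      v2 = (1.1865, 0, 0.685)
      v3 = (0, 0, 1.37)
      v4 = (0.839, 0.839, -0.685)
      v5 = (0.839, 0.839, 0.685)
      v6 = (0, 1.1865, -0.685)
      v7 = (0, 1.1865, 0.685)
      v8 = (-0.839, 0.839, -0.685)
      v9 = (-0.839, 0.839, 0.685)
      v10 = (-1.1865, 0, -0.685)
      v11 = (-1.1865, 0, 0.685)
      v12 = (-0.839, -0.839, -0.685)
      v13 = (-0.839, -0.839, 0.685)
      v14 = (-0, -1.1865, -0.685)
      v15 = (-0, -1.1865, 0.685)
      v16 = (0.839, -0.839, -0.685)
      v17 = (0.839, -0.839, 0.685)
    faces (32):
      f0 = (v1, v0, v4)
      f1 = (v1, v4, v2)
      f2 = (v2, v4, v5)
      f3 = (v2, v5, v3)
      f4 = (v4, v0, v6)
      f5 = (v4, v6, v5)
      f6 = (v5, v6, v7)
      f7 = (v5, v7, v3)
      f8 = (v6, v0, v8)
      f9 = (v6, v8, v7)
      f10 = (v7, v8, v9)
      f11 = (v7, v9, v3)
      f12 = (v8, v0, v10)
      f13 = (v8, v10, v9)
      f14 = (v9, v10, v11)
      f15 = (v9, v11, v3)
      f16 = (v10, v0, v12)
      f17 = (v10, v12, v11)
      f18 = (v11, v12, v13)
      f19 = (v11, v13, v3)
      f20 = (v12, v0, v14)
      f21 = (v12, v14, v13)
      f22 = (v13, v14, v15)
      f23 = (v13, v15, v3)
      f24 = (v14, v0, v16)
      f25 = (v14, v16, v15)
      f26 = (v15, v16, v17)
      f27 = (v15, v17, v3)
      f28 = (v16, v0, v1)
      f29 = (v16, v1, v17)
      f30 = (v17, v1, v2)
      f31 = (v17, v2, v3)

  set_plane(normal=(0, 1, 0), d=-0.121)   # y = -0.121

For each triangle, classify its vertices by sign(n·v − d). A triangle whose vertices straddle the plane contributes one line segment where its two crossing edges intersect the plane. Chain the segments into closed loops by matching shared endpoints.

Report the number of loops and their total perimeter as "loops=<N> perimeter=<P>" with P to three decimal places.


loops=1 perimeter=7.927

Straddling triangles (12 of 32):
  (v10,v0,v12) [++-] → (-0.121, -0.121, -1.27121)–(-1.13638, -0.121, -0.685)  len=1.1725
  (v10,v12,v11) [+-+] → (-1.13638, -0.121, -0.685)–(-1.13638, -0.121, 0.48742)  len=1.1724
  (v11,v12,v13) [+--] → (-1.13638, -0.121, 0.48742)–(-1.13638, -0.121, 0.685)  len=0.1976
  (v11,v13,v3) [+-+] → (-1.13638, -0.121, 0.685)–(-0.121, -0.121, 1.27121)  len=1.1725
  (v12,v0,v14) [-+-] → (-0.121, -0.121, -1.27121)–(0, -0.121, -1.30014)  len=0.1244
  (v13,v15,v3) [--+] → (0, -0.121, 1.30014)–(-0.121, -0.121, 1.27121)  len=0.1244
  (v14,v0,v16) [-+-] → (0, -0.121, -1.30014)–(0.121, -0.121, -1.27121)  len=0.1244
  (v15,v17,v3) [--+] → (0.121, -0.121, 1.27121)–(0, -0.121, 1.30014)  len=0.1244
  (v16,v0,v1) [-++] → (0.121, -0.121, -1.27121)–(1.13638, -0.121, -0.685)  len=1.1725
  (v16,v1,v17) [-+-] → (1.13638, -0.121, -0.685)–(1.13638, -0.121, -0.48742)  len=0.1976
  (v17,v1,v2) [-++] → (1.13638, -0.121, -0.48742)–(1.13638, -0.121, 0.685)  len=1.1724
  (v17,v2,v3) [-++] → (1.13638, -0.121, 0.685)–(0.121, -0.121, 1.27121)  len=1.1725

Chained into 1 loop(s):
  loop 1: 12 segments, perimeter = 7.9275
Total perimeter = 7.927


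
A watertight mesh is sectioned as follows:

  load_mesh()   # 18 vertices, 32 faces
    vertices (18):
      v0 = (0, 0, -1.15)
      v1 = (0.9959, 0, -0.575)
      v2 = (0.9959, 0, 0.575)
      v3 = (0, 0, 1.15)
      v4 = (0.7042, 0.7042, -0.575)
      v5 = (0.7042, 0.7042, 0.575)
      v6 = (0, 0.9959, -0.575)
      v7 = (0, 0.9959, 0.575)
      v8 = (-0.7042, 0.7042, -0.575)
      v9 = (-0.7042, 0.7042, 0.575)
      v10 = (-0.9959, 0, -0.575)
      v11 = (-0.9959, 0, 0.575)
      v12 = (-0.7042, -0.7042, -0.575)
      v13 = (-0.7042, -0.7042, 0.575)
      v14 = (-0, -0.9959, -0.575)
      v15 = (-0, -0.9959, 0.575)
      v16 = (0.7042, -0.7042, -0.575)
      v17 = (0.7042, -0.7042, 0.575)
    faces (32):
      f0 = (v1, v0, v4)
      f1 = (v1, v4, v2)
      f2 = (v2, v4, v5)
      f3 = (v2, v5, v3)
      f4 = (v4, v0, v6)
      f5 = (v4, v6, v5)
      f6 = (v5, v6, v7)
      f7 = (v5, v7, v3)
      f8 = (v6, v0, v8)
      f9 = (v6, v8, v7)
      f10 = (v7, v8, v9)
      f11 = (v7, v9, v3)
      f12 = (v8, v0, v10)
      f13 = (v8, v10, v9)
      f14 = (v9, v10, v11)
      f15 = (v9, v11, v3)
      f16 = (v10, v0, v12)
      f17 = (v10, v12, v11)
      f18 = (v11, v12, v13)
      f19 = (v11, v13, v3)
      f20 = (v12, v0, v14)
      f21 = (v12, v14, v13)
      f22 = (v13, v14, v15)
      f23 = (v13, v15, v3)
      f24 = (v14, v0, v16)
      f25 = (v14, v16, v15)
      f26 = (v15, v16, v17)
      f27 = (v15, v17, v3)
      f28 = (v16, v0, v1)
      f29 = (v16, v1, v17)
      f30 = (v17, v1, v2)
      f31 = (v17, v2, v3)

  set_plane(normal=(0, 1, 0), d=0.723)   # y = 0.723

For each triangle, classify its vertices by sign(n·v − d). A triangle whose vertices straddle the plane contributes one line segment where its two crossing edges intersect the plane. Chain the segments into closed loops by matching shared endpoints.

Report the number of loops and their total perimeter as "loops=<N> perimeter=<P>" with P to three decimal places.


Straddling triangles (8 of 32):
  (v4,v0,v6) [--+] → (0, 0.723, -0.732564)–(0.658814, 0.723, -0.575)  len=0.6774
  (v4,v6,v5) [-+-] → (0.658814, 0.723, -0.575)–(0.658814, 0.723, 0.500883)  len=1.0759
  (v5,v6,v7) [-++] → (0.658814, 0.723, 0.500883)–(0.658814, 0.723, 0.575)  len=0.0741
  (v5,v7,v3) [-+-] → (0.658814, 0.723, 0.575)–(0, 0.723, 0.732564)  len=0.6774
  (v6,v0,v8) [+--] → (0, 0.723, -0.732564)–(-0.658814, 0.723, -0.575)  len=0.6774
  (v6,v8,v7) [+-+] → (-0.658814, 0.723, -0.575)–(-0.658814, 0.723, -0.500883)  len=0.0741
  (v7,v8,v9) [+--] → (-0.658814, 0.723, -0.500883)–(-0.658814, 0.723, 0.575)  len=1.0759
  (v7,v9,v3) [+--] → (-0.658814, 0.723, 0.575)–(0, 0.723, 0.732564)  len=0.6774

Chained into 1 loop(s):
  loop 1: 8 segments, perimeter = 5.0096
Total perimeter = 5.010

loops=1 perimeter=5.010


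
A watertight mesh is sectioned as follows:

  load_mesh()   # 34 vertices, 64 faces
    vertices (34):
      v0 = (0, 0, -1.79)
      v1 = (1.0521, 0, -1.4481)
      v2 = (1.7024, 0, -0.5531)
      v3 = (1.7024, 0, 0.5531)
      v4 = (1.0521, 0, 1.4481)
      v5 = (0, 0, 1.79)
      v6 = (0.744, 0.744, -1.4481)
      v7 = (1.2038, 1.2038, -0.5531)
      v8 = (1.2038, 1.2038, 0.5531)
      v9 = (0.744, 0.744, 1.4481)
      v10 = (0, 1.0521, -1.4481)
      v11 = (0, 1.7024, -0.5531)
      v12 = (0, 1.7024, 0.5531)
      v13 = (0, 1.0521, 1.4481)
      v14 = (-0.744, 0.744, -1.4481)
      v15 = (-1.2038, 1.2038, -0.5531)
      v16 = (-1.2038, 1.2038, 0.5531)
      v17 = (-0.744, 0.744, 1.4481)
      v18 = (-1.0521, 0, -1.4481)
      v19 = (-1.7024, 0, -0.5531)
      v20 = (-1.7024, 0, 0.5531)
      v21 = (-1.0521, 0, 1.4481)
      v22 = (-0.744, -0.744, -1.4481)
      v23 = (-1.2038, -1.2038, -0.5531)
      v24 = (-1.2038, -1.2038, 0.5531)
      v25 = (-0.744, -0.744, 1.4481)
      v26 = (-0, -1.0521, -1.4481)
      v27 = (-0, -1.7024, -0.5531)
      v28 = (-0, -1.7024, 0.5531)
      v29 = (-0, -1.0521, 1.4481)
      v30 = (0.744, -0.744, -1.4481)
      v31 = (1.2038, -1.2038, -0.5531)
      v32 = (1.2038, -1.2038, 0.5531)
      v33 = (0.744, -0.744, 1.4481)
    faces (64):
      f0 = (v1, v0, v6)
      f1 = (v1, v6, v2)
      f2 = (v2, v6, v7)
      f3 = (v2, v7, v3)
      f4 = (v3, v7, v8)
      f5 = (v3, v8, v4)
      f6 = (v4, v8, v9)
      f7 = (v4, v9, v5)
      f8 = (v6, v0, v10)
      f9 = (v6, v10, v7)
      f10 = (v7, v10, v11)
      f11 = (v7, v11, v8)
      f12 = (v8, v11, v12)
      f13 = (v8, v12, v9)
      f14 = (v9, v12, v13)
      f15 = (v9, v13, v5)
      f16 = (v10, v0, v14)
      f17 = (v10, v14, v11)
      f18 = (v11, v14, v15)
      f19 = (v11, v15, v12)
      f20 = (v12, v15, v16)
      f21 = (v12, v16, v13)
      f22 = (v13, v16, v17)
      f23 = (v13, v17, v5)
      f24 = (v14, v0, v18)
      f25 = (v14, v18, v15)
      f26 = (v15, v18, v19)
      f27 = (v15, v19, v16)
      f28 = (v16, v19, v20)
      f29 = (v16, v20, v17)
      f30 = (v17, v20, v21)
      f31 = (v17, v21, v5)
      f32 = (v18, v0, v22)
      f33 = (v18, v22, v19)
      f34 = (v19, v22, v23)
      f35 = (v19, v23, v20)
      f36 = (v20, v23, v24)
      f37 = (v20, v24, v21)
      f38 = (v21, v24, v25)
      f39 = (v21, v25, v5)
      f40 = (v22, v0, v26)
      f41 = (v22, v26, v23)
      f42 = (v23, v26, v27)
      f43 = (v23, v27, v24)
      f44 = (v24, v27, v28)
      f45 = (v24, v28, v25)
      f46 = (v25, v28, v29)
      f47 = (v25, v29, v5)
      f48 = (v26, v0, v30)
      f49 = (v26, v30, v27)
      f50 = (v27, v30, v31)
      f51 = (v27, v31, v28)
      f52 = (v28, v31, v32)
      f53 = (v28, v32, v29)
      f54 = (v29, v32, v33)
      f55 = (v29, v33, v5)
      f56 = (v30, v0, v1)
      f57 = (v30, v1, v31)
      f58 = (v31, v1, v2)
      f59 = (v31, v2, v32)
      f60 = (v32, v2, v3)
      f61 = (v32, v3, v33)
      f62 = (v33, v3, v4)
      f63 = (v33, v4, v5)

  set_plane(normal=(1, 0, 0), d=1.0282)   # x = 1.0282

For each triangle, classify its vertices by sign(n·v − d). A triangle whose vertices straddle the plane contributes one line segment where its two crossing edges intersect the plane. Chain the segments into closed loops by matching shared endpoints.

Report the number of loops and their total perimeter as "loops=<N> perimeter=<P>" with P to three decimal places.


Straddling triangles (20 of 64):
  (v1,v0,v6) [+--] → (1.0282, 0, -1.45587)–(1.0282, 0.0577137, -1.4481)  len=0.0582
  (v1,v6,v2) [+-+] → (1.0282, 0.0577137, -1.4481)–(1.0282, 0.523377, -1.1827)  len=0.5360
  (v2,v6,v7) [+-+] → (1.0282, 0.523377, -1.1827)–(1.0282, 1.0282, -0.894905)  len=0.5811
  (v4,v8,v9) [++-] → (1.0282, 1.0282, 0.894905)–(1.0282, 0.0577137, 1.4481)  len=1.1171
  (v4,v9,v5) [+--] → (1.0282, 0.0577137, 1.4481)–(1.0282, 0, 1.45587)  len=0.0582
  (v6,v10,v7) [--+] → (1.0282, 1.18167, -0.683655)–(1.0282, 1.0282, -0.894905)  len=0.2611
  (v7,v10,v11) [+--] → (1.0282, 1.18167, -0.683655)–(1.0282, 1.27653, -0.5531)  len=0.1614
  (v7,v11,v8) [+-+] → (1.0282, 1.27653, -0.5531)–(1.0282, 1.27653, 0.391737)  len=0.9448
  (v8,v11,v12) [+--] → (1.0282, 1.27653, 0.391737)–(1.0282, 1.27653, 0.5531)  len=0.1614
  (v8,v12,v9) [+--] → (1.0282, 1.27653, 0.5531)–(1.0282, 1.0282, 0.894905)  len=0.4225
  (v27,v30,v31) [--+] → (1.0282, -1.0282, -0.894905)–(1.0282, -1.27653, -0.5531)  len=0.4225
  (v27,v31,v28) [-+-] → (1.0282, -1.27653, -0.5531)–(1.0282, -1.27653, -0.391737)  len=0.1614
  (v28,v31,v32) [-++] → (1.0282, -1.27653, -0.391737)–(1.0282, -1.27653, 0.5531)  len=0.9448
  (v28,v32,v29) [-+-] → (1.0282, -1.27653, 0.5531)–(1.0282, -1.18167, 0.683655)  len=0.1614
  (v29,v32,v33) [-+-] → (1.0282, -1.18167, 0.683655)–(1.0282, -1.0282, 0.894905)  len=0.2611
  (v30,v0,v1) [--+] → (1.0282, 0, -1.45587)–(1.0282, -0.0577137, -1.4481)  len=0.0582
  (v30,v1,v31) [-++] → (1.0282, -0.0577137, -1.4481)–(1.0282, -1.0282, -0.894905)  len=1.1171
  (v32,v3,v33) [++-] → (1.0282, -0.523377, 1.1827)–(1.0282, -1.0282, 0.894905)  len=0.5811
  (v33,v3,v4) [-++] → (1.0282, -0.523377, 1.1827)–(1.0282, -0.0577137, 1.4481)  len=0.5360
  (v33,v4,v5) [-+-] → (1.0282, -0.0577137, 1.4481)–(1.0282, 0, 1.45587)  len=0.0582

Chained into 1 loop(s):
  loop 1: 20 segments, perimeter = 8.6036
Total perimeter = 8.604

loops=1 perimeter=8.604


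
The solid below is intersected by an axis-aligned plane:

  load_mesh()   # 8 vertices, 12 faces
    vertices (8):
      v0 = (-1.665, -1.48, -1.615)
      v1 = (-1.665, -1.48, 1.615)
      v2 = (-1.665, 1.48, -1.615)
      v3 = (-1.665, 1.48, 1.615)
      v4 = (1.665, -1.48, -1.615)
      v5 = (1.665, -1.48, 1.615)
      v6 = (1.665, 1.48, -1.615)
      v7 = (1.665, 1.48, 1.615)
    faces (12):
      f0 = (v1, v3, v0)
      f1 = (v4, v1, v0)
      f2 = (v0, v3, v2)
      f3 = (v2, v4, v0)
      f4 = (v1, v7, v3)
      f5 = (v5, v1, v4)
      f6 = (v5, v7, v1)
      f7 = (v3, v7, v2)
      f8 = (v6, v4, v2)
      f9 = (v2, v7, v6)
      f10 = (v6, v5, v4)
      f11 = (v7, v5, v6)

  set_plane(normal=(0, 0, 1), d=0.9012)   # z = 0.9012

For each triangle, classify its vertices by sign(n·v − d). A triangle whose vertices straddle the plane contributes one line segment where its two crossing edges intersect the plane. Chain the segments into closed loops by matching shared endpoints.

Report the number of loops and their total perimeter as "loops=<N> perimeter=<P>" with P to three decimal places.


Straddling triangles (8 of 12):
  (v1,v3,v0) [++-] → (-1.665, 0.825867, 0.9012)–(-1.665, -1.48, 0.9012)  len=2.3059
  (v4,v1,v0) [-+-] → (-0.929101, -1.48, 0.9012)–(-1.665, -1.48, 0.9012)  len=0.7359
  (v0,v3,v2) [-+-] → (-1.665, 0.825867, 0.9012)–(-1.665, 1.48, 0.9012)  len=0.6541
  (v5,v1,v4) [++-] → (-0.929101, -1.48, 0.9012)–(1.665, -1.48, 0.9012)  len=2.5941
  (v3,v7,v2) [++-] → (0.929101, 1.48, 0.9012)–(-1.665, 1.48, 0.9012)  len=2.5941
  (v2,v7,v6) [-+-] → (0.929101, 1.48, 0.9012)–(1.665, 1.48, 0.9012)  len=0.7359
  (v6,v5,v4) [-+-] → (1.665, -0.825867, 0.9012)–(1.665, -1.48, 0.9012)  len=0.6541
  (v7,v5,v6) [++-] → (1.665, -0.825867, 0.9012)–(1.665, 1.48, 0.9012)  len=2.3059

Chained into 1 loop(s):
  loop 1: 8 segments, perimeter = 12.5800
Total perimeter = 12.580

loops=1 perimeter=12.580


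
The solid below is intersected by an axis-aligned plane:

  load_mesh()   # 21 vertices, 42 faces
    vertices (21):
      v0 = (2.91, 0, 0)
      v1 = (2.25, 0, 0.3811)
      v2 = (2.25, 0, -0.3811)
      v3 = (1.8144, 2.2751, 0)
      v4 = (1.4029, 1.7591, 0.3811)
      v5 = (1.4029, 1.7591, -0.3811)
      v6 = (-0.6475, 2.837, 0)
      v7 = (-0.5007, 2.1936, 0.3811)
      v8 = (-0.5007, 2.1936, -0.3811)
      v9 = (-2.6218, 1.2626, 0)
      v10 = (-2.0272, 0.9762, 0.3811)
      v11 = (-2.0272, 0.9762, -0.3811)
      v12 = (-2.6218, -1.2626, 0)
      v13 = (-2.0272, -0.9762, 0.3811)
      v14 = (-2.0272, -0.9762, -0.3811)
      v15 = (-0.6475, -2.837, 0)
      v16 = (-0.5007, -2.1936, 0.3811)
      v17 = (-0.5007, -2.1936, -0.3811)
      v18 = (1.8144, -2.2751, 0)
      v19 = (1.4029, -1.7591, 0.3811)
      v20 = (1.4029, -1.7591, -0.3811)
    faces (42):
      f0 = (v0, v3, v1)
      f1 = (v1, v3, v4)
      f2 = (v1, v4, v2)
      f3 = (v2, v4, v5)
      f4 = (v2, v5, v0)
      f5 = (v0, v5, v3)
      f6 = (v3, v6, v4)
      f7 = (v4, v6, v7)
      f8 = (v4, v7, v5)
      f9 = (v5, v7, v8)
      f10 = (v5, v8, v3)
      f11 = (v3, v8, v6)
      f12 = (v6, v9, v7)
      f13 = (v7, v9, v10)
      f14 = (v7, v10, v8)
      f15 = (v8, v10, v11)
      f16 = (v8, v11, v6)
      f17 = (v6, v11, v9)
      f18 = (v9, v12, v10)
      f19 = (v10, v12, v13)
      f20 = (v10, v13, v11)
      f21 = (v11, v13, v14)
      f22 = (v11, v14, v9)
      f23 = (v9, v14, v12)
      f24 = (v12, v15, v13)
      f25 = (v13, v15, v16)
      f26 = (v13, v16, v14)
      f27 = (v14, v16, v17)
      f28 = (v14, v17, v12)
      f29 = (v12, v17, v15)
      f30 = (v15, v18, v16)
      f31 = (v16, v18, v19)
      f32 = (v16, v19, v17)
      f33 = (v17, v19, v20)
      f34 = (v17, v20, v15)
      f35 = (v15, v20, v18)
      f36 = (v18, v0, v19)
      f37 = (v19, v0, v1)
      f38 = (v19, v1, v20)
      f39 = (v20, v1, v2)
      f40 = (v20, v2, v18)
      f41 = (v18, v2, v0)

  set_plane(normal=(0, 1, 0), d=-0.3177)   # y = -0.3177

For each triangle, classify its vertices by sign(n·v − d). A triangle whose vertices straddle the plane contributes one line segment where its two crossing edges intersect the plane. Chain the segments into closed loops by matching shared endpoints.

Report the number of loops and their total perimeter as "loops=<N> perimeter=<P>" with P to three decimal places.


Straddling triangles (12 of 42):
  (v9,v12,v10) [+-+] → (-2.6218, -0.3177, 0)–(-2.37085, -0.3177, 0.160846)  len=0.2981
  (v10,v12,v13) [+--] → (-2.37085, -0.3177, 0.160846)–(-2.0272, -0.3177, 0.3811)  len=0.4082
  (v10,v13,v11) [+-+] → (-2.0272, -0.3177, 0.3811)–(-2.0272, -0.3177, 0.124027)  len=0.2571
  (v11,v13,v14) [+--] → (-2.0272, -0.3177, 0.124027)–(-2.0272, -0.3177, -0.3811)  len=0.5051
  (v11,v14,v9) [+-+] → (-2.0272, -0.3177, -0.3811)–(-2.20209, -0.3177, -0.269007)  len=0.2077
  (v9,v14,v12) [+--] → (-2.20209, -0.3177, -0.269007)–(-2.6218, -0.3177, 0)  len=0.4985
  (v18,v0,v19) [-+-] → (2.75701, -0.3177, 0)–(2.63781, -0.3177, 0.0688281)  len=0.1376
  (v19,v0,v1) [-++] → (2.63781, -0.3177, 0.0688281)–(2.09701, -0.3177, 0.3811)  len=0.6245
  (v19,v1,v20) [-+-] → (2.09701, -0.3177, 0.3811)–(2.09701, -0.3177, 0.243444)  len=0.1377
  (v20,v1,v2) [-++] → (2.09701, -0.3177, 0.243444)–(2.09701, -0.3177, -0.3811)  len=0.6245
  (v20,v2,v18) [-+-] → (2.09701, -0.3177, -0.3811)–(2.18917, -0.3177, -0.327882)  len=0.1064
  (v18,v2,v0) [-++] → (2.18917, -0.3177, -0.327882)–(2.75701, -0.3177, 0)  len=0.6557

Chained into 2 loop(s):
  loop 1: 6 segments, perimeter = 2.1747
  loop 2: 6 segments, perimeter = 2.2864
Total perimeter = 4.461

loops=2 perimeter=4.461


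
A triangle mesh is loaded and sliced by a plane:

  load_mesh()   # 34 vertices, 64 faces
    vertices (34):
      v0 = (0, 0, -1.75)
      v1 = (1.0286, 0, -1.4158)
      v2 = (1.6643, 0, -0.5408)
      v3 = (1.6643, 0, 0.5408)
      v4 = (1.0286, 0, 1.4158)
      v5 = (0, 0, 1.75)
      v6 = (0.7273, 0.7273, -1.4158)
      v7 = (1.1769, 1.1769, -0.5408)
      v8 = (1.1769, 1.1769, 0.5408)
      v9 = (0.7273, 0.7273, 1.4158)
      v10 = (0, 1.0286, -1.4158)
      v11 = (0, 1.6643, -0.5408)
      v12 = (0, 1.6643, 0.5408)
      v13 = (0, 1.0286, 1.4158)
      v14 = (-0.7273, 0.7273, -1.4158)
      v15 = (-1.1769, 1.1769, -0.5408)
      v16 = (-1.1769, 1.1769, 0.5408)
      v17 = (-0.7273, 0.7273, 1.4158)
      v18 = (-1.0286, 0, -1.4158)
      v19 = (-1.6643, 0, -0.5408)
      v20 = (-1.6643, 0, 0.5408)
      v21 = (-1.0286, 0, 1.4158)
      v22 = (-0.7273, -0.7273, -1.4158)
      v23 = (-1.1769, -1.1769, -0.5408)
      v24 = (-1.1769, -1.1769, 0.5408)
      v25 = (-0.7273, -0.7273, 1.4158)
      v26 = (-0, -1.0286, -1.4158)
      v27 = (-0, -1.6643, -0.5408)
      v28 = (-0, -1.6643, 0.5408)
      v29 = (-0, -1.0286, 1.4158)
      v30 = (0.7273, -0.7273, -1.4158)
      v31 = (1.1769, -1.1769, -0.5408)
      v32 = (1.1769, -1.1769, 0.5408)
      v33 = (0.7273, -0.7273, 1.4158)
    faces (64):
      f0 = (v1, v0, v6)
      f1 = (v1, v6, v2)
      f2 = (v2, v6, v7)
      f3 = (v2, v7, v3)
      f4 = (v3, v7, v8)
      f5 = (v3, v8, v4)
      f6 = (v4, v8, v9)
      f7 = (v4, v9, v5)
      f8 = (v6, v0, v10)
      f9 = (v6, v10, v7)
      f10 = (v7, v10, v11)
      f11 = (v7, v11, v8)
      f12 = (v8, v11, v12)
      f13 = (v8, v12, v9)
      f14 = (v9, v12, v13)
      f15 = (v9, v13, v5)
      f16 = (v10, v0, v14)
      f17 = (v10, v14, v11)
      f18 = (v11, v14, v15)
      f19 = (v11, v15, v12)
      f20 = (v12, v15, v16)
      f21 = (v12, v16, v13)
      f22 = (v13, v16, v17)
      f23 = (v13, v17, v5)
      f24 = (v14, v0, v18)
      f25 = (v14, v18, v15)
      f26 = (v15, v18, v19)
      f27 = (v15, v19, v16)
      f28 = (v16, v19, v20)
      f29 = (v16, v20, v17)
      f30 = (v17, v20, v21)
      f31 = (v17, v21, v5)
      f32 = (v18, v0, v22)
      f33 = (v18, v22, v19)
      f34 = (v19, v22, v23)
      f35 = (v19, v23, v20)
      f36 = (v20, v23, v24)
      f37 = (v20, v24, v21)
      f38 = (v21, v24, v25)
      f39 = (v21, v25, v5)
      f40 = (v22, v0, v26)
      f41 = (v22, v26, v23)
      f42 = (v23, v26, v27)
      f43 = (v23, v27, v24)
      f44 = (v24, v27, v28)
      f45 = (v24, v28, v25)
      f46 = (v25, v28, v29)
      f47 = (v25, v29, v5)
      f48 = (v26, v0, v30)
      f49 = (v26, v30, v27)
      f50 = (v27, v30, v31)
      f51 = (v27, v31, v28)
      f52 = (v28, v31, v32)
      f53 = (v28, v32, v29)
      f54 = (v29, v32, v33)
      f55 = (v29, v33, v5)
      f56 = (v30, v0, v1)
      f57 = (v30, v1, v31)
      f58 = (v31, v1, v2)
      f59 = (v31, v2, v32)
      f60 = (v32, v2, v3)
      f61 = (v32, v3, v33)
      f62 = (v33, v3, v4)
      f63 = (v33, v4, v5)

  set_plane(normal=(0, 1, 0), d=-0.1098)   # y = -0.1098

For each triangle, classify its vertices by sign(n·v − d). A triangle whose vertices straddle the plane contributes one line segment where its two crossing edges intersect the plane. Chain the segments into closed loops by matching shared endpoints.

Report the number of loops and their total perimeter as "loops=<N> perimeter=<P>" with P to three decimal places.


loops=1 perimeter=10.606

Straddling triangles (20 of 64):
  (v18,v0,v22) [++-] → (-0.1098, -0.1098, -1.69955)–(-0.983113, -0.1098, -1.4158)  len=0.9183
  (v18,v22,v19) [+-+] → (-0.983113, -0.1098, -1.4158)–(-1.52284, -0.1098, -0.672898)  len=0.9183
  (v19,v22,v23) [+--] → (-1.52284, -0.1098, -0.672898)–(-1.61883, -0.1098, -0.5408)  len=0.1633
  (v19,v23,v20) [+-+] → (-1.61883, -0.1098, -0.5408)–(-1.61883, -0.1098, 0.439891)  len=0.9807
  (v20,v23,v24) [+--] → (-1.61883, -0.1098, 0.439891)–(-1.61883, -0.1098, 0.5408)  len=0.1009
  (v20,v24,v21) [+-+] → (-1.61883, -0.1098, 0.5408)–(-1.04244, -0.1098, 1.33417)  len=0.9806
  (v21,v24,v25) [+--] → (-1.04244, -0.1098, 1.33417)–(-0.983113, -0.1098, 1.4158)  len=0.1009
  (v21,v25,v5) [+-+] → (-0.983113, -0.1098, 1.4158)–(-0.1098, -0.1098, 1.69955)  len=0.9183
  (v22,v0,v26) [-+-] → (-0.1098, -0.1098, -1.69955)–(0, -0.1098, -1.71433)  len=0.1108
  (v25,v29,v5) [--+] → (0, -0.1098, 1.71433)–(-0.1098, -0.1098, 1.69955)  len=0.1108
  (v26,v0,v30) [-+-] → (0, -0.1098, -1.71433)–(0.1098, -0.1098, -1.69955)  len=0.1108
  (v29,v33,v5) [--+] → (0.1098, -0.1098, 1.69955)–(0, -0.1098, 1.71433)  len=0.1108
  (v30,v0,v1) [-++] → (0.1098, -0.1098, -1.69955)–(0.983113, -0.1098, -1.4158)  len=0.9183
  (v30,v1,v31) [-+-] → (0.983113, -0.1098, -1.4158)–(1.04244, -0.1098, -1.33417)  len=0.1009
  (v31,v1,v2) [-++] → (1.04244, -0.1098, -1.33417)–(1.61883, -0.1098, -0.5408)  len=0.9806
  (v31,v2,v32) [-+-] → (1.61883, -0.1098, -0.5408)–(1.61883, -0.1098, -0.439891)  len=0.1009
  (v32,v2,v3) [-++] → (1.61883, -0.1098, -0.439891)–(1.61883, -0.1098, 0.5408)  len=0.9807
  (v32,v3,v33) [-+-] → (1.61883, -0.1098, 0.5408)–(1.52284, -0.1098, 0.672898)  len=0.1633
  (v33,v3,v4) [-++] → (1.52284, -0.1098, 0.672898)–(0.983113, -0.1098, 1.4158)  len=0.9183
  (v33,v4,v5) [-++] → (0.983113, -0.1098, 1.4158)–(0.1098, -0.1098, 1.69955)  len=0.9183

Chained into 1 loop(s):
  loop 1: 20 segments, perimeter = 10.6056
Total perimeter = 10.606
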